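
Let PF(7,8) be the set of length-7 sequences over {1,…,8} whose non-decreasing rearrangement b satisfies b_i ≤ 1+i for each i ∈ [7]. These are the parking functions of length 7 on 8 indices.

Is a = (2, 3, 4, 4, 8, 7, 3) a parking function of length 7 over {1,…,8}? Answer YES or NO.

Rearranged: b = (2, 3, 3, 4, 4, 7, 8).
  b_1=2 ≤ 2
  b_2=3 ≤ 3
  b_3=3 ≤ 4
  b_4=4 ≤ 5
  b_5=4 ≤ 6
  b_6=7 ≤ 7
  b_7=8 ≤ 8
All bounds hold ⇒ YES

YES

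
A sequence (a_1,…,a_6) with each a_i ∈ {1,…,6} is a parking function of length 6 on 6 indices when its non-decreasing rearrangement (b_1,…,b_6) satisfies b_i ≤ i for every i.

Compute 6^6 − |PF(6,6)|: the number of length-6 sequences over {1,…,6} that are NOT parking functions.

29849

|PF(6,6)| = (7−6)·7^(6−1) = 1 · 16807 = 16807 [KW]
Check (6,4,3,3,5,6) → sorted (3,3,4,5,6,6): b_1=3>1, not a PF.
Total 46656; non-PF = 46656−16807 = 29849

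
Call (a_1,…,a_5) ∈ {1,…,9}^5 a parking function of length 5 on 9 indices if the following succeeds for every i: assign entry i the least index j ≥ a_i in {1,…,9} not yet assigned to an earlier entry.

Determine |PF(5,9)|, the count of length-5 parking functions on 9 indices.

50000

Count = 5·10^4 = 5×10000 = 50000
One tuple (5,4,7,2,3) → sorted (2,3,4,5,7): b_i ≤ 4+i ∀i, a PF.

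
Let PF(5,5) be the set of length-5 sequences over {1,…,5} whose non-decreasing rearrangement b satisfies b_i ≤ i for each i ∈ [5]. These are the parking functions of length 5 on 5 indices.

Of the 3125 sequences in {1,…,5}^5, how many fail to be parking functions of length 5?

1829

|PF| = 1·6^4 = 1×1296 = 1296
One tuple (3,5,5,1,4) → sorted (1,3,4,5,5): b_2=3>2, not a PF.
So 3125 − 1296 = 1829 fail.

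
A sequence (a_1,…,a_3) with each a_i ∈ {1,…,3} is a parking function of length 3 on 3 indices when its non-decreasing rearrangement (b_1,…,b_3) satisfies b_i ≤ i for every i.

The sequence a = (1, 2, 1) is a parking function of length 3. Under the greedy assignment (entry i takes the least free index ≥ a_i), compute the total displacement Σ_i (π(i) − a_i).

2

Σπ = 3·4/2 = 6 (π permutes [3]); Σa = 1+2+1 = 4; disp = 6−4 = 2.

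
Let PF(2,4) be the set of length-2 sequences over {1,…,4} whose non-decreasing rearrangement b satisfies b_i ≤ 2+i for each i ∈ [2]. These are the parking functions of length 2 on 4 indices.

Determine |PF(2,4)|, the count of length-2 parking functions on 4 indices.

Count = (4+1−2)·(4+1)^{2−1} = 3·5 = 15 (Konheim–Weiss)
Example (1,3) → sorted (1,3): b_i ≤ 2+i ∀i, a PF.

15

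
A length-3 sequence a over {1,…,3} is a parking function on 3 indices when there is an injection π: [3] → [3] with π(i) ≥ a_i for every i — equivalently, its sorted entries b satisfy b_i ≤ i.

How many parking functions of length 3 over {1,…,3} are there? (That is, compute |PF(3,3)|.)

Count = (4−3)·4^(3−1) = 1×16 = 16
One tuple (1,2,1) → sorted (1,1,2): b_i ≤ i ∀i, a PF.

16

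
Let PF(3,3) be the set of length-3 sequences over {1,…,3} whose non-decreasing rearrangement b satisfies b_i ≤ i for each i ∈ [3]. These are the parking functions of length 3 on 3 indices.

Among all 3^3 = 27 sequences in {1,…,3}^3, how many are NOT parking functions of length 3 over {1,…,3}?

11

#PF = (3+1−3)·(3+1)^{3−1} = 1·16 = 16 (Pollak)
Example (3,2,3) → sorted (2,3,3): b_1=2>1, not a PF.
So 27 − 16 = 11 fail.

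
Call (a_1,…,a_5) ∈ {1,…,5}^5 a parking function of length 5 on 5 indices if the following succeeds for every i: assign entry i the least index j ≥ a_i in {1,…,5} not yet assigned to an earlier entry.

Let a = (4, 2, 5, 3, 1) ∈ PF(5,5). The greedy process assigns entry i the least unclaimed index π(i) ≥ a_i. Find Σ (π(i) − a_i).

Σπ(i) = 1+…+5 = 15; Σa = 4+2+5+3+1 = 15; disp = 15−15 = 0.

0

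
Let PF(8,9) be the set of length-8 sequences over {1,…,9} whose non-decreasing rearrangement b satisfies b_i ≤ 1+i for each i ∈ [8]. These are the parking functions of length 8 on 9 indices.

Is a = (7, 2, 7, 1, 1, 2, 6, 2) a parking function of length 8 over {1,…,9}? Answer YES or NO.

YES

Sorted: b = (1, 1, 2, 2, 2, 6, 7, 7).
  b_1=1 ≤ 2
  b_2=1 ≤ 3
  b_3=2 ≤ 4
  b_4=2 ≤ 5
  b_5=2 ≤ 6
  b_6=6 ≤ 7
  b_7=7 ≤ 8
  b_8=7 ≤ 9
All bounds hold ⇒ YES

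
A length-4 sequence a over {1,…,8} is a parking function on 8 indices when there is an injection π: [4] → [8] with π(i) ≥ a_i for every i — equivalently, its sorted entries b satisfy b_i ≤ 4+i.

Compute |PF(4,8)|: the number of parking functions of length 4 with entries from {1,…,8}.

3645

|PF(4,8)| = (8+1−4)·(8+1)^{4−1} = 5×729 = 3645 (Konheim–Weiss)
E.g. (5,5,5,2) → sorted (2,5,5,5): b_i ≤ 4+i ∀i, a PF.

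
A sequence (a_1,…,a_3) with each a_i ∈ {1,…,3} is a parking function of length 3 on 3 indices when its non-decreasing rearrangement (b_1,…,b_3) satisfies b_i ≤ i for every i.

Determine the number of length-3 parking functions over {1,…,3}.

16

|PF| = (3−3+1)·(3+1)^(3−1) = 1×16 = 16 (Konheim–Weiss)
One tuple (1,3,1) → sorted (1,1,3): b_i ≤ i ∀i, a PF.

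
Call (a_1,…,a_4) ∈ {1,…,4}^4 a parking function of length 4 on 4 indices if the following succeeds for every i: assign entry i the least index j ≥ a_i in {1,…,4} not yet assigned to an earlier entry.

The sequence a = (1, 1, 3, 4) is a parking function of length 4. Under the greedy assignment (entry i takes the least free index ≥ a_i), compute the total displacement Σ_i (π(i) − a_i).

1

Σπ(i) = 1+…+4 = 10; Σa = 1+1+3+4 = 9; disp = 10−9 = 1.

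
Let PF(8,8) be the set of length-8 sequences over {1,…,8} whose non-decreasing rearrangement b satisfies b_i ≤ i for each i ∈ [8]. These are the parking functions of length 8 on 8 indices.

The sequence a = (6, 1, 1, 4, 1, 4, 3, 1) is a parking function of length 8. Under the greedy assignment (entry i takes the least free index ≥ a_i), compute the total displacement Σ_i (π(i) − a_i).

15

Σπ = 36 ({1..8} each once); Σa = 6+1+1+4+1+4+3+1 = 21; disp = 36−21 = 15.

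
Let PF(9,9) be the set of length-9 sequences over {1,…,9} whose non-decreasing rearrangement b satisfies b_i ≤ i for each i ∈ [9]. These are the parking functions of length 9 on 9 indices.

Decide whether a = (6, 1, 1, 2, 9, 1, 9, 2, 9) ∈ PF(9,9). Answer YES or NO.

NO

Sorted: b = (1, 1, 1, 2, 2, 6, 9, 9, 9).
  b_1=1 ≤ 1
  b_2=1 ≤ 2
  b_3=1 ≤ 3
  b_4=2 ≤ 4
  b_5=2 ≤ 5
  b_6=6 ≤ 6
  b_7=9 > 7
  fails at i=7 ⇒ NO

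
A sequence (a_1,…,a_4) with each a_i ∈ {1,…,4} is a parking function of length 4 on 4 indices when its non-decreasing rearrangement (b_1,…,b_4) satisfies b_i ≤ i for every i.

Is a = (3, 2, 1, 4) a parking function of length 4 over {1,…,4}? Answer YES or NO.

YES

Rearranged: b = (1, 2, 3, 4).
  b_1=1 ≤ 1
  b_2=2 ≤ 2
  b_3=3 ≤ 3
  b_4=4 ≤ 4
All bounds hold ⇒ YES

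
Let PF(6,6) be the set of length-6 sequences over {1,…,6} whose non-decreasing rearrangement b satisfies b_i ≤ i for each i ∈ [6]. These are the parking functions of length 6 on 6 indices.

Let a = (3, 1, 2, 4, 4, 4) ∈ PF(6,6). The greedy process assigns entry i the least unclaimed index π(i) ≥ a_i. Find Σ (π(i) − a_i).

3

Σπ = 21 ({1..6} each once); Σa = 3+1+2+4+4+4 = 18; disp = 21−18 = 3.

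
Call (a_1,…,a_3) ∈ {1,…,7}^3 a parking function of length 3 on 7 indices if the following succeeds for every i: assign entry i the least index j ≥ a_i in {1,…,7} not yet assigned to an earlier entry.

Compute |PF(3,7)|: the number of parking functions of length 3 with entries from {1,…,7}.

|PF| = (8−3)·8^(3−1) = 5×64 = 320 [KW]
Check (5,1,1) → sorted (1,1,5): b_i ≤ 4+i ∀i, a PF.

320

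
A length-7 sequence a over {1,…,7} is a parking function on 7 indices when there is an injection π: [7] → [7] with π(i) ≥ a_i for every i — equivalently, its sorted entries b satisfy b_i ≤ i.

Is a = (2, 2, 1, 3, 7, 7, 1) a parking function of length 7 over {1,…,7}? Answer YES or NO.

NO

Rearranged: b = (1, 1, 2, 2, 3, 7, 7).
  b_1=1 ≤ 1
  b_2=1 ≤ 2
  b_3=2 ≤ 3
  b_4=2 ≤ 4
  b_5=3 ≤ 5
  b_6=7 > 6
  fails at i=6 ⇒ NO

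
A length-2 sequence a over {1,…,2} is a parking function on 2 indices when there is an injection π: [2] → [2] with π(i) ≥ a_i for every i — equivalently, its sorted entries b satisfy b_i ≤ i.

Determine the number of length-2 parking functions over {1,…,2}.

3

#PF = (3−2)·3^(2−1) = 1·3 = 3
Check (1,1) → sorted (1,1): b_i ≤ i ∀i, a PF.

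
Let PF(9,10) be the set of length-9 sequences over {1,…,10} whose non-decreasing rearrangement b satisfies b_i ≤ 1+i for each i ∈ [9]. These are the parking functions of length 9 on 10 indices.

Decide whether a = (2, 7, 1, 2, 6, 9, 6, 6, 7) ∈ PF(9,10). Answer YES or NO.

NO

Rearranged: b = (1, 2, 2, 6, 6, 6, 7, 7, 9).
  b_1=1 ≤ 2
  b_2=2 ≤ 3
  b_3=2 ≤ 4
  b_4=6 > 5
  fails at i=4 ⇒ NO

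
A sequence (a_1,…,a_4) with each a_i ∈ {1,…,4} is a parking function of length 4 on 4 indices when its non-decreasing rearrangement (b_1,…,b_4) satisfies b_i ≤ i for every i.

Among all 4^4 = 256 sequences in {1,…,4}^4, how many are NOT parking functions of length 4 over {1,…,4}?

#PF = (4+1−4)·(4+1)^{4−1} = 1·125 = 125
One tuple (4,4,1,4) → sorted (1,4,4,4): b_2=4>2, not a PF.
So 256 − 125 = 131 fail.

131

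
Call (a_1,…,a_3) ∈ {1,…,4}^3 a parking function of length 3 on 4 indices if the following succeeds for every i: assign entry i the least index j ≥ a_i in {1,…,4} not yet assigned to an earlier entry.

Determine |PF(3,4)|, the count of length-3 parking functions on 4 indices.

#PF = 2·5^2 = 2 · 25 = 50
Example (3,3,2) → sorted (2,3,3): b_i ≤ 1+i ∀i, a PF.

50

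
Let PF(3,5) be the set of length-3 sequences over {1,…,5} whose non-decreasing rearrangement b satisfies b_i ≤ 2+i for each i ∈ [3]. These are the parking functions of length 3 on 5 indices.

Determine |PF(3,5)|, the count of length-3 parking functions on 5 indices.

108

|PF(3,5)| = (6−3)·6^(3−1) = 3×36 = 108
Check (1,2,4) → sorted (1,2,4): b_i ≤ 2+i ∀i, a PF.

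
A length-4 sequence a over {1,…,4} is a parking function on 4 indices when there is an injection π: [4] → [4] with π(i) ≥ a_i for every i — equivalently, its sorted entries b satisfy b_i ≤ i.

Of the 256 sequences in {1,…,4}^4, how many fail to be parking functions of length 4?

Count = (5−4)·5^(4−1) = 1 · 125 = 125
One tuple (4,4,2,4) → sorted (2,4,4,4): b_1=2>1, not a PF.
Total 256; non-PF = 256−125 = 131

131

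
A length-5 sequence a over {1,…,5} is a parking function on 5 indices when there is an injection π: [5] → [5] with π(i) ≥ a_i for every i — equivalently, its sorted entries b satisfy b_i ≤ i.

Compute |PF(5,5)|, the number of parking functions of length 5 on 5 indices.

1296

|PF| = 1·6^4 = 1×1296 = 1296 (Pollak)
Example (1,1,5,3,1) → sorted (1,1,1,3,5): b_i ≤ i ∀i, a PF.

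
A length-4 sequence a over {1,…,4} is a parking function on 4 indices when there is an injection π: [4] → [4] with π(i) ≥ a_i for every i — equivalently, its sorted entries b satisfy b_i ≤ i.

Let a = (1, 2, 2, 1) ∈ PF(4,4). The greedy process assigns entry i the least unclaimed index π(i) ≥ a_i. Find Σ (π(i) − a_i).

Σπ = 4·5/2 = 10 (π permutes [4]); Σa = 1+2+2+1 = 6; disp = 10−6 = 4.

4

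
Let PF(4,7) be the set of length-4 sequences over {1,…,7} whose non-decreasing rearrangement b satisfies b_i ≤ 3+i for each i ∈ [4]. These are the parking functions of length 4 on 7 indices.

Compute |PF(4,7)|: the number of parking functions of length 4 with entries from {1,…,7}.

Count = (8−4)·8^(4−1) = 4 · 512 = 2048
E.g. (3,4,7,5) → sorted (3,4,5,7): b_i ≤ 3+i ∀i, a PF.

2048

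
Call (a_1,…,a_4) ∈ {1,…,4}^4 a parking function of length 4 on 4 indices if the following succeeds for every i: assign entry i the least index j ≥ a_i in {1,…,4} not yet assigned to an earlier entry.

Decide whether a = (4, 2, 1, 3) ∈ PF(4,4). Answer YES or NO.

Sorted: b = (1, 2, 3, 4).
  b_1=1 ≤ 1
  b_2=2 ≤ 2
  b_3=3 ≤ 3
  b_4=4 ≤ 4
All bounds hold ⇒ YES

YES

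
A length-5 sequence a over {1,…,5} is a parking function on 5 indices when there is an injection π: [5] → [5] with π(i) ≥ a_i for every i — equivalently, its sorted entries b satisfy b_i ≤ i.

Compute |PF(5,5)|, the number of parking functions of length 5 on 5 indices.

1296

|PF(5,5)| = (6−5)·6^(5−1) = 1×1296 = 1296 [KW]
Check (2,4,1,1,5) → sorted (1,1,2,4,5): b_i ≤ i ∀i, a PF.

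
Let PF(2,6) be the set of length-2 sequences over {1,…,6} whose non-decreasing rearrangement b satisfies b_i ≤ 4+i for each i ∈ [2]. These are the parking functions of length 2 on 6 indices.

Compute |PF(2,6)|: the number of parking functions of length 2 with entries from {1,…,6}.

|PF(2,6)| = (7−2)·7^(2−1) = 5×7 = 35
Check (4,5) → sorted (4,5): b_i ≤ 4+i ∀i, a PF.

35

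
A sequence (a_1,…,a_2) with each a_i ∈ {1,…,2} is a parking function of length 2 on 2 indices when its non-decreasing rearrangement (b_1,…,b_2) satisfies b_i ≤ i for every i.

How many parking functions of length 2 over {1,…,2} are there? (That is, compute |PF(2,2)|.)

Count = (2−2+1)·(2+1)^(2−1) = 1×3 = 3 [KW]
Check (2,1) → sorted (1,2): b_i ≤ i ∀i, a PF.

3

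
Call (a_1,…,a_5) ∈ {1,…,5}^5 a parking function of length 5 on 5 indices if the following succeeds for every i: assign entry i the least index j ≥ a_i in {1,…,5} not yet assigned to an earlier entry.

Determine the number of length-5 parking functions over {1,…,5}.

1296

Count = (5+1−5)·(5+1)^{5−1} = 1 · 1296 = 1296
Check (2,4,1,2,1) → sorted (1,1,2,2,4): b_i ≤ i ∀i, a PF.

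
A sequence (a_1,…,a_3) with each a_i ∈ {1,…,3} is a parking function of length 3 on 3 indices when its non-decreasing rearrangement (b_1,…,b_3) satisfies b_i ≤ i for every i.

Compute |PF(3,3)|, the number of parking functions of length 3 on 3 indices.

16

|PF| = (4−3)·4^(3−1) = 1 · 16 = 16 (Konheim–Weiss)
E.g. (3,1,1) → sorted (1,1,3): b_i ≤ i ∀i, a PF.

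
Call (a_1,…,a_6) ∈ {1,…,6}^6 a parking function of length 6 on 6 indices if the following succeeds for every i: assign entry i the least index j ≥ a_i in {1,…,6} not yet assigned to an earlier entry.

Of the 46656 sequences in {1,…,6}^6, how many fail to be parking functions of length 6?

29849

|PF| = (6−6+1)·(6+1)^(6−1) = 1 · 16807 = 16807
E.g. (3,6,5,3,3,5) → sorted (3,3,3,5,5,6): b_1=3>1, not a PF.
Total 46656; non-PF = 46656−16807 = 29849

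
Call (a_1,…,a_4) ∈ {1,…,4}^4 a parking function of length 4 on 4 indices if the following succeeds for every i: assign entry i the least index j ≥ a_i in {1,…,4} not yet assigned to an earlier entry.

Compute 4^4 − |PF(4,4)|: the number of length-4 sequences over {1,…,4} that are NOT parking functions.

131

|PF| = (4+1−4)·(4+1)^{4−1} = 1 · 125 = 125 [KW]
Example (4,3,3,3) → sorted (3,3,3,4): b_1=3>1, not a PF.
4^4 − 125 = 256 − 125 = 131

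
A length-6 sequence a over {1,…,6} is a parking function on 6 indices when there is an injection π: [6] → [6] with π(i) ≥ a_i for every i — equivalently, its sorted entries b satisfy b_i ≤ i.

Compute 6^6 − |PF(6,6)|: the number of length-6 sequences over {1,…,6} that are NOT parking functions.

29849

Count = 1·7^5 = 1×16807 = 16807 (Konheim–Weiss)
Example (2,6,6,2,5,5) → sorted (2,2,5,5,6,6): b_1=2>1, not a PF.
Total 46656; non-PF = 46656−16807 = 29849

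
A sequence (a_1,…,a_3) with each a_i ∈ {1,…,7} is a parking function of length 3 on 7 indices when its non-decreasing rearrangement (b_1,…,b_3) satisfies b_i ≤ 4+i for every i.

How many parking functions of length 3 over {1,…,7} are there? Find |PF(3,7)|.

|PF(3,7)| = (7+1−3)·(7+1)^{3−1} = 5 · 64 = 320 (Konheim–Weiss)
One tuple (5,4,6) → sorted (4,5,6): b_i ≤ 4+i ∀i, a PF.

320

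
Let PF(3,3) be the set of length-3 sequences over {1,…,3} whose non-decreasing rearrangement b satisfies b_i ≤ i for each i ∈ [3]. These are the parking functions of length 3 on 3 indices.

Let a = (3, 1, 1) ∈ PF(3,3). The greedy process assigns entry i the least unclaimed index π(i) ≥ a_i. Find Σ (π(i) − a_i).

1

Σπ = 3·4/2 = 6 (π permutes [3]); Σa = 3+1+1 = 5; disp = 6−5 = 1.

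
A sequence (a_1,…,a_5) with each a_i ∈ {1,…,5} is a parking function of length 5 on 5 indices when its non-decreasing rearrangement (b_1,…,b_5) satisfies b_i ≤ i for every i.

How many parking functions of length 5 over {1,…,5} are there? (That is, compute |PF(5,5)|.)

|PF(5,5)| = 1·6^4 = 1×1296 = 1296 (Pollak)
Check (2,3,3,3,1) → sorted (1,2,3,3,3): b_i ≤ i ∀i, a PF.

1296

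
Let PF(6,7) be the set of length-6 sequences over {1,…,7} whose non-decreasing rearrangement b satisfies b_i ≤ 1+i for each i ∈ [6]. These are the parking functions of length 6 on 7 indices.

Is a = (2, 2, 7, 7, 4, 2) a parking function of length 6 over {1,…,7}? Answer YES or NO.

Rearranged: b = (2, 2, 2, 4, 7, 7).
  b_1=2 ≤ 2
  b_2=2 ≤ 3
  b_3=2 ≤ 4
  b_4=4 ≤ 5
  b_5=7 > 6
  fails at i=5 ⇒ NO

NO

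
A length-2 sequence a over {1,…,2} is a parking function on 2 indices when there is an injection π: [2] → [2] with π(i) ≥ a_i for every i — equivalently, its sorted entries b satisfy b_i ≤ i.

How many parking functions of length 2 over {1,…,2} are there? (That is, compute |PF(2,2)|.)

|PF| = 1·3^1 = 1·3 = 3
E.g. (2,1) → sorted (1,2): b_i ≤ i ∀i, a PF.

3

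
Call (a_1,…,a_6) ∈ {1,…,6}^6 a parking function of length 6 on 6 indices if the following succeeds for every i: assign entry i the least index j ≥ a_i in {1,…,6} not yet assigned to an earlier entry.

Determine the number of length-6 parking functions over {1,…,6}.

|PF| = (7−6)·7^(6−1) = 1×16807 = 16807 [KW]
Example (3,5,4,6,1,1) → sorted (1,1,3,4,5,6): b_i ≤ i ∀i, a PF.

16807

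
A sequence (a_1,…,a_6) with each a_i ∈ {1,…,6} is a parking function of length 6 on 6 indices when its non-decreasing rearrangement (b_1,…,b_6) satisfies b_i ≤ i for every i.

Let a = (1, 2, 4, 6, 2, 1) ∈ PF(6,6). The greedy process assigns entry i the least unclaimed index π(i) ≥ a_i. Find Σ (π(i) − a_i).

5

Σπ(i) = 1+…+6 = 21; Σa = 1+2+4+6+2+1 = 16; disp = 21−16 = 5.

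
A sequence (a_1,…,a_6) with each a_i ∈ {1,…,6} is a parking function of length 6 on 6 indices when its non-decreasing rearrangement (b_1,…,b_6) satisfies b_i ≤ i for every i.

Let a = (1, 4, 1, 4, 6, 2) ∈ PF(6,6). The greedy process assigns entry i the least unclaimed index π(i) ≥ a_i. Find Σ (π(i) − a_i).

Σπ(i) = 1+…+6 = 21; Σa = 1+4+1+4+6+2 = 18; disp = 21−18 = 3.

3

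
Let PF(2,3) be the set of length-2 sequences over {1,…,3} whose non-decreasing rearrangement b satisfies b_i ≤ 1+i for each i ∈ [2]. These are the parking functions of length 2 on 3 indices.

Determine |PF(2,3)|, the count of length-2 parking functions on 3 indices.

8

|PF| = (3−2+1)·(3+1)^(2−1) = 2×4 = 8 (Pollak)
Check (2,2) → sorted (2,2): b_i ≤ 1+i ∀i, a PF.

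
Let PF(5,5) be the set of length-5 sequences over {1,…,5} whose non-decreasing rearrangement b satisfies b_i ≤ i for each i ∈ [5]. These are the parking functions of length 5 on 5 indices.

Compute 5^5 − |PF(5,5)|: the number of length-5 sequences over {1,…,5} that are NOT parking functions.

|PF(5,5)| = (5−5+1)·(5+1)^(5−1) = 1 · 1296 = 1296
Check (5,2,4,2,5) → sorted (2,2,4,5,5): b_1=2>1, not a PF.
Total 3125; non-PF = 3125−1296 = 1829

1829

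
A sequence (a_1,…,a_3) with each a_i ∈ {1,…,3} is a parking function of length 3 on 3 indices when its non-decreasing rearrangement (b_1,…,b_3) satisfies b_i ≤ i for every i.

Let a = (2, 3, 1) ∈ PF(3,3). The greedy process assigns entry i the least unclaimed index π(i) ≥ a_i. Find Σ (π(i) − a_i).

0

Σπ(i) = 1+…+3 = 6; Σa = 2+3+1 = 6; disp = 6−6 = 0.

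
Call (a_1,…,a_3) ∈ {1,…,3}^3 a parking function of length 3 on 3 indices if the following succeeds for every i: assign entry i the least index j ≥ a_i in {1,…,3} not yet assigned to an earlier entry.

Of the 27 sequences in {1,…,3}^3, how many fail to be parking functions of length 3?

|PF(3,3)| = (3+1−3)·(3+1)^{3−1} = 1×16 = 16 [KW]
Check (3,3,2) → sorted (2,3,3): b_1=2>1, not a PF.
So 27 − 16 = 11 fail.

11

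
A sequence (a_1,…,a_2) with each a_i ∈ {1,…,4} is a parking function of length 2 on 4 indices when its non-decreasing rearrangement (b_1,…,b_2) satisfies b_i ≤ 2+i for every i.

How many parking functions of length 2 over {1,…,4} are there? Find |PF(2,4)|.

15

#PF = (4−2+1)·(4+1)^(2−1) = 3 · 5 = 15 [KW]
E.g. (4,2) → sorted (2,4): b_i ≤ 2+i ∀i, a PF.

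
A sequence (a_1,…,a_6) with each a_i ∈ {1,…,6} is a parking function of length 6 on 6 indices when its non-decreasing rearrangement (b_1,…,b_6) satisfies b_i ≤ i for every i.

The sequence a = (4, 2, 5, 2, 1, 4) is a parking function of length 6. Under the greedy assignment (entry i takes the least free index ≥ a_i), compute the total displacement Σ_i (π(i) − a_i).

Σπ = 21 ({1..6} each once); Σa = 4+2+5+2+1+4 = 18; disp = 21−18 = 3.

3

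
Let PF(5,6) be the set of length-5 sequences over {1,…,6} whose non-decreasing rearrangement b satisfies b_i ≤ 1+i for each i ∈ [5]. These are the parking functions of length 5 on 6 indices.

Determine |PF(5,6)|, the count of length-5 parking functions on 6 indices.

Count = (6−5+1)·(6+1)^(5−1) = 2 · 2401 = 4802
One tuple (4,3,1,6,5) → sorted (1,3,4,5,6): b_i ≤ 1+i ∀i, a PF.

4802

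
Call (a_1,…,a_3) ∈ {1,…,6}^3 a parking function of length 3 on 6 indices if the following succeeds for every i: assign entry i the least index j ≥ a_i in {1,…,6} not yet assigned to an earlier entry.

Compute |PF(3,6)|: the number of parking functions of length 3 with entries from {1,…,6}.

196

|PF| = (6−3+1)·(6+1)^(3−1) = 4×49 = 196
Check (1,1,1) → sorted (1,1,1): b_i ≤ 3+i ∀i, a PF.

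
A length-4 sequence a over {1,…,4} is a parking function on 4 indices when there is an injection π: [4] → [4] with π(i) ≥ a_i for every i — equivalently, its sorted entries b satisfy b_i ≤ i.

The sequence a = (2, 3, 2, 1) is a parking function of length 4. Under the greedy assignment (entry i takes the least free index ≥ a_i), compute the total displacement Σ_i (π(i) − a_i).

Σπ(i) = 1+…+4 = 10; Σa = 2+3+2+1 = 8; disp = 10−8 = 2.

2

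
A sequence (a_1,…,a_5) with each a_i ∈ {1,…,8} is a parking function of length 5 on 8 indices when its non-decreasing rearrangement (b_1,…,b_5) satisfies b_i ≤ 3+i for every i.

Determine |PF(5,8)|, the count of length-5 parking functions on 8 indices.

|PF| = (9−5)·9^(5−1) = 4×6561 = 26244 (Pollak)
E.g. (5,6,5,8,1) → sorted (1,5,5,6,8): b_i ≤ 3+i ∀i, a PF.

26244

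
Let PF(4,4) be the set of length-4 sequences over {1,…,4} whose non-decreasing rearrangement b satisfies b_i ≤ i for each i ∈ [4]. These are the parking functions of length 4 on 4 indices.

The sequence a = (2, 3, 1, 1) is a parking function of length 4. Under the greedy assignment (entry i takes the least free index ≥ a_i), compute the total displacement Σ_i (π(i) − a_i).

Σπ = 4·5/2 = 10 (π permutes [4]); Σa = 2+3+1+1 = 7; disp = 10−7 = 3.

3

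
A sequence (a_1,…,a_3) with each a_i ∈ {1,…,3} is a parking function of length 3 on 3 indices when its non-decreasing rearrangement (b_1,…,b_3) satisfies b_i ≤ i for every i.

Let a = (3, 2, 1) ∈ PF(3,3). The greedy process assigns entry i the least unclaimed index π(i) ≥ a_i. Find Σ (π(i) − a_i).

Σπ = 3·4/2 = 6 (π permutes [3]); Σa = 3+2+1 = 6; disp = 6−6 = 0.

0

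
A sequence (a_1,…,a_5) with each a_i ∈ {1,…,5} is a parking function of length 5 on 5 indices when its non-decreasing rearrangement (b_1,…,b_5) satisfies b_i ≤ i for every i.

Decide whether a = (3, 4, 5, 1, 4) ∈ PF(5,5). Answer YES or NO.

NO

Sorted: b = (1, 3, 4, 4, 5).
  b_1=1 ≤ 1
  b_2=3 > 2
  fails at i=2 ⇒ NO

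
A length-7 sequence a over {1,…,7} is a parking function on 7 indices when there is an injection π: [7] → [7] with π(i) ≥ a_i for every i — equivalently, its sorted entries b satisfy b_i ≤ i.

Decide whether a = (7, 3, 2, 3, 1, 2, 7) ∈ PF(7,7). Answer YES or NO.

NO

Order a: b = (1, 2, 2, 3, 3, 7, 7).
  b_1=1 ≤ 1
  b_2=2 ≤ 2
  b_3=2 ≤ 3
  b_4=3 ≤ 4
  b_5=3 ≤ 5
  b_6=7 > 6
  fails at i=6 ⇒ NO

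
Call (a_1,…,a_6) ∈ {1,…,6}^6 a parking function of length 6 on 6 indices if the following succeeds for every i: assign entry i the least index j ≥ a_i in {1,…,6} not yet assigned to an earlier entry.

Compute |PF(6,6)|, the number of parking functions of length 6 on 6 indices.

Count = (6+1−6)·(6+1)^{6−1} = 1 · 16807 = 16807 (Pollak)
Example (2,5,3,6,1,4) → sorted (1,2,3,4,5,6): b_i ≤ i ∀i, a PF.

16807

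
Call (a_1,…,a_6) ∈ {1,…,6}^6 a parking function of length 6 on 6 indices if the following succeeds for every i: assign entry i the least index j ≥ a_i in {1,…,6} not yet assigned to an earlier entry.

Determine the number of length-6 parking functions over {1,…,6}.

|PF(6,6)| = (6+1−6)·(6+1)^{6−1} = 1 · 16807 = 16807 (Pollak)
Check (2,4,3,4,1,2) → sorted (1,2,2,3,4,4): b_i ≤ i ∀i, a PF.

16807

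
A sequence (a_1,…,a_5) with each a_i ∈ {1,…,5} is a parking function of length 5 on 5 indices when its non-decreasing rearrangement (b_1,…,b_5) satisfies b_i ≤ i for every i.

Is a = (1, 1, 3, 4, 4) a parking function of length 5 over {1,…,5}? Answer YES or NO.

YES

Rearranged: b = (1, 1, 3, 4, 4).
  b_1=1 ≤ 1
  b_2=1 ≤ 2
  b_3=3 ≤ 3
  b_4=4 ≤ 4
  b_5=4 ≤ 5
All bounds hold ⇒ YES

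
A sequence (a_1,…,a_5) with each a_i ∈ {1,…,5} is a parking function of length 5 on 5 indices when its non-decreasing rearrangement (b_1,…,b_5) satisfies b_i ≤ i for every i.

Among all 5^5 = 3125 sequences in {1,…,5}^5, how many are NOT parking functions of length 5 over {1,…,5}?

1829

|PF(5,5)| = 1·6^4 = 1 · 1296 = 1296
One tuple (4,3,5,3,4) → sorted (3,3,4,4,5): b_1=3>1, not a PF.
So 3125 − 1296 = 1829 fail.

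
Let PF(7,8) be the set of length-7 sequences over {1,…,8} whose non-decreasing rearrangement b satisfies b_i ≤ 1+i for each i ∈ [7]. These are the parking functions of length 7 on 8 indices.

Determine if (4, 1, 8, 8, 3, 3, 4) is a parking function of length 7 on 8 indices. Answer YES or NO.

NO

Order a: b = (1, 3, 3, 4, 4, 8, 8).
  b_1=1 ≤ 2
  b_2=3 ≤ 3
  b_3=3 ≤ 4
  b_4=4 ≤ 5
  b_5=4 ≤ 6
  b_6=8 > 7
  fails at i=6 ⇒ NO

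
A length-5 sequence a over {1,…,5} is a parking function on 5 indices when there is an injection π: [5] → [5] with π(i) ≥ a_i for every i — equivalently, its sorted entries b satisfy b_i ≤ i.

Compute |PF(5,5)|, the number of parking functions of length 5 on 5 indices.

|PF| = (5+1−5)·(5+1)^{5−1} = 1×1296 = 1296 [KW]
E.g. (2,1,5,1,3) → sorted (1,1,2,3,5): b_i ≤ i ∀i, a PF.

1296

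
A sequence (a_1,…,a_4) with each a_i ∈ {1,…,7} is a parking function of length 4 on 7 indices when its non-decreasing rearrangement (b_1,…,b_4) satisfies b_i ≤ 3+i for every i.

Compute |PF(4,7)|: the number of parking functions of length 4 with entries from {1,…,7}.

Count = (7−4+1)·(7+1)^(4−1) = 4 · 512 = 2048 (Pollak)
One tuple (5,6,1,6) → sorted (1,5,6,6): b_i ≤ 3+i ∀i, a PF.

2048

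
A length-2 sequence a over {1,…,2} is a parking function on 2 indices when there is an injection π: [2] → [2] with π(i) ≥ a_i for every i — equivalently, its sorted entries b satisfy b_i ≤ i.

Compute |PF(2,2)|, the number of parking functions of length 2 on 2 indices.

|PF| = (2+1−2)·(2+1)^{2−1} = 1·3 = 3 (Pollak)
E.g. (2,1) → sorted (1,2): b_i ≤ i ∀i, a PF.

3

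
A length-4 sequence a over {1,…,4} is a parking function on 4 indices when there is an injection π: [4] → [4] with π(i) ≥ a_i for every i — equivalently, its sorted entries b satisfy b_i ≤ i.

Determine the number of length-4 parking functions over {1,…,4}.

Count = (5−4)·5^(4−1) = 1·125 = 125 (Konheim–Weiss)
Example (3,1,4,1) → sorted (1,1,3,4): b_i ≤ i ∀i, a PF.

125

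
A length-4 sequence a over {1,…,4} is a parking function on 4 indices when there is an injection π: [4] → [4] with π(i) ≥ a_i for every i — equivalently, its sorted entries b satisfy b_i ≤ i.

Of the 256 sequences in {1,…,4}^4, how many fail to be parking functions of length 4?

131

Count = (4+1−4)·(4+1)^{4−1} = 1·125 = 125 (Konheim–Weiss)
One tuple (1,3,4,4) → sorted (1,3,4,4): b_2=3>2, not a PF.
4^4 − 125 = 256 − 125 = 131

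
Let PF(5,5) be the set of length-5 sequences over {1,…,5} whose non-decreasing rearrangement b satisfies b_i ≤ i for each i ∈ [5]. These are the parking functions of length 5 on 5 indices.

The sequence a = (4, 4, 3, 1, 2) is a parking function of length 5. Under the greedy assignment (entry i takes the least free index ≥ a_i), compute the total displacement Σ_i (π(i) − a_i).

Σπ = 15 ({1..5} each once); Σa = 4+4+3+1+2 = 14; disp = 15−14 = 1.

1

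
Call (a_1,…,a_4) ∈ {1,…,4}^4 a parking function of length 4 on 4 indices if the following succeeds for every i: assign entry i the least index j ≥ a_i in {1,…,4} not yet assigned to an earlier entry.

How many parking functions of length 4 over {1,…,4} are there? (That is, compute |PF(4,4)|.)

|PF| = (4−4+1)·(4+1)^(4−1) = 1 · 125 = 125 [KW]
Check (1,1,4,2) → sorted (1,1,2,4): b_i ≤ i ∀i, a PF.

125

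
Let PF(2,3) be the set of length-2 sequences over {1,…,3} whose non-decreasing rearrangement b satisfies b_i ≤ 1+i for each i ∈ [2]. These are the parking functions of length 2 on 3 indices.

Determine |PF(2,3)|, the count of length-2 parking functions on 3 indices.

8

Count = (3−2+1)·(3+1)^(2−1) = 2×4 = 8
One tuple (3,1) → sorted (1,3): b_i ≤ 1+i ∀i, a PF.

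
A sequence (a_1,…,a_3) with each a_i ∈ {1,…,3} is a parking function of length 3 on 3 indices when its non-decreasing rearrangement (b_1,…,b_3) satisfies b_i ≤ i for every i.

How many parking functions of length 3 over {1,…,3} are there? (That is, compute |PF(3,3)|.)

|PF| = (4−3)·4^(3−1) = 1·16 = 16 (Konheim–Weiss)
One tuple (3,2,1) → sorted (1,2,3): b_i ≤ i ∀i, a PF.

16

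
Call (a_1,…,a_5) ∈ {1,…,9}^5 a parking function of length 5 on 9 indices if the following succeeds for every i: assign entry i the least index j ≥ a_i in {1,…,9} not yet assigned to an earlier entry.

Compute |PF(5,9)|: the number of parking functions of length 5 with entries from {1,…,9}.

50000

Count = (9+1−5)·(9+1)^{5−1} = 5×10000 = 50000
One tuple (7,1,9,5,6) → sorted (1,5,6,7,9): b_i ≤ 4+i ∀i, a PF.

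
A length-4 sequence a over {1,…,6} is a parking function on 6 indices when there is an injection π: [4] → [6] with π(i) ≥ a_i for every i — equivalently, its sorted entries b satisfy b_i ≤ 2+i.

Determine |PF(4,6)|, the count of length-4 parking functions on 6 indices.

#PF = 3·7^3 = 3·343 = 1029 (Konheim–Weiss)
One tuple (1,5,6,2) → sorted (1,2,5,6): b_i ≤ 2+i ∀i, a PF.

1029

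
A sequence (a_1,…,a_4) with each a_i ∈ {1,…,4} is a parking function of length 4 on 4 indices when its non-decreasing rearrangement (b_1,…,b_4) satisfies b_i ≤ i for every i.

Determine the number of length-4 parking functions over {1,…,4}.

|PF(4,4)| = (4+1−4)·(4+1)^{4−1} = 1·125 = 125 (Pollak)
E.g. (1,2,1,3) → sorted (1,1,2,3): b_i ≤ i ∀i, a PF.

125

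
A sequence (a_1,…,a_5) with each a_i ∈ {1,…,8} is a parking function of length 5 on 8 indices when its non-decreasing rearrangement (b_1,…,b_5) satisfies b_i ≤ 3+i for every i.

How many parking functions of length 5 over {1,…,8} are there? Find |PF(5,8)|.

26244

|PF| = 4·9^4 = 4×6561 = 26244 [KW]
Check (6,2,4,6,4) → sorted (2,4,4,6,6): b_i ≤ 3+i ∀i, a PF.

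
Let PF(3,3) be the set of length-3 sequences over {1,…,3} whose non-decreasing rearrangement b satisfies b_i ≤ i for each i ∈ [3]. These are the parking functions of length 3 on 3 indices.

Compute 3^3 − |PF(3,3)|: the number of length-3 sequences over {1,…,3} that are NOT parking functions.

11

Count = 1·4^2 = 1×16 = 16
Example (2,3,3) → sorted (2,3,3): b_1=2>1, not a PF.
Total 27; non-PF = 27−16 = 11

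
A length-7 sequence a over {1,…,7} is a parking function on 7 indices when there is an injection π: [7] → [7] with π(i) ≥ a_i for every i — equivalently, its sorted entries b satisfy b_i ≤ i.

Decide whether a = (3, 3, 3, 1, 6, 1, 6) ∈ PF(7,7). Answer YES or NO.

YES

Sorted: b = (1, 1, 3, 3, 3, 6, 6).
  b_1=1 ≤ 1
  b_2=1 ≤ 2
  b_3=3 ≤ 3
  b_4=3 ≤ 4
  b_5=3 ≤ 5
  b_6=6 ≤ 6
  b_7=6 ≤ 7
All bounds hold ⇒ YES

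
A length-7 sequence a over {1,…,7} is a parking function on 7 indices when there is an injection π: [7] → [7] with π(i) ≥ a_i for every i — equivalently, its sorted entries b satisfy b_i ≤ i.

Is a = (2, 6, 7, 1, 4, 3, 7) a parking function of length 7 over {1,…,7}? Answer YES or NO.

NO

Rearranged: b = (1, 2, 3, 4, 6, 7, 7).
  b_1=1 ≤ 1
  b_2=2 ≤ 2
  b_3=3 ≤ 3
  b_4=4 ≤ 4
  b_5=6 > 5
  fails at i=5 ⇒ NO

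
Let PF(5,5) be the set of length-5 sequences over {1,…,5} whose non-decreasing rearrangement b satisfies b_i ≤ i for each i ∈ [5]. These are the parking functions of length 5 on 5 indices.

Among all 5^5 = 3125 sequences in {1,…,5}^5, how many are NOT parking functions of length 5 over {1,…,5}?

1829

Count = 1·6^4 = 1×1296 = 1296
One tuple (5,5,2,5,5) → sorted (2,5,5,5,5): b_1=2>1, not a PF.
5^5 − 1296 = 3125 − 1296 = 1829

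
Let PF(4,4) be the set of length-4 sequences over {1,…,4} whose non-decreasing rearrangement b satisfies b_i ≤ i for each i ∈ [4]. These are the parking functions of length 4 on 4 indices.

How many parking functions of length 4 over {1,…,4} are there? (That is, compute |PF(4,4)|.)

|PF| = (4−4+1)·(4+1)^(4−1) = 1×125 = 125 (Pollak)
E.g. (1,4,1,2) → sorted (1,1,2,4): b_i ≤ i ∀i, a PF.

125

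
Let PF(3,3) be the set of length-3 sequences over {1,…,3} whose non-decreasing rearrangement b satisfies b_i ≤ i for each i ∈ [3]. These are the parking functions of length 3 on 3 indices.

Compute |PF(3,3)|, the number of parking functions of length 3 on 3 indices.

16

|PF| = (3+1−3)·(3+1)^{3−1} = 1 · 16 = 16 [KW]
Example (2,2,1) → sorted (1,2,2): b_i ≤ i ∀i, a PF.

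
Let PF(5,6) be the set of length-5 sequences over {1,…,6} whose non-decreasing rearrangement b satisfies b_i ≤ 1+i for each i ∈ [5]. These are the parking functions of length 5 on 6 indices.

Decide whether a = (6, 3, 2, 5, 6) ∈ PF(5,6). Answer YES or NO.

NO

Rearranged: b = (2, 3, 5, 6, 6).
  b_1=2 ≤ 2
  b_2=3 ≤ 3
  b_3=5 > 4
  fails at i=3 ⇒ NO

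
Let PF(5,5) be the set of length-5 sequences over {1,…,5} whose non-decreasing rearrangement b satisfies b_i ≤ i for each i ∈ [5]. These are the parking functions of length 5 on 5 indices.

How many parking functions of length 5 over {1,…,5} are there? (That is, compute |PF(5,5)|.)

1296

Count = 1·6^4 = 1 · 1296 = 1296 (Pollak)
Check (3,3,1,2,3) → sorted (1,2,3,3,3): b_i ≤ i ∀i, a PF.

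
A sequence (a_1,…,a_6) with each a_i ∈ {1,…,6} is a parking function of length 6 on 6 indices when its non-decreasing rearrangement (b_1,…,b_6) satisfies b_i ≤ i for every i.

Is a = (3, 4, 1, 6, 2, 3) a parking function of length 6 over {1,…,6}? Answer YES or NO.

YES

Order a: b = (1, 2, 3, 3, 4, 6).
  b_1=1 ≤ 1
  b_2=2 ≤ 2
  b_3=3 ≤ 3
  b_4=3 ≤ 4
  b_5=4 ≤ 5
  b_6=6 ≤ 6
All bounds hold ⇒ YES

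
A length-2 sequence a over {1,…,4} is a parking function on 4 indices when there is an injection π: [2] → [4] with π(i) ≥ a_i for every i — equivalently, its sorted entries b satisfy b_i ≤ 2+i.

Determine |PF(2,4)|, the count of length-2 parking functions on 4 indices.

15

|PF(2,4)| = 3·5^1 = 3 · 5 = 15
E.g. (2,2) → sorted (2,2): b_i ≤ 2+i ∀i, a PF.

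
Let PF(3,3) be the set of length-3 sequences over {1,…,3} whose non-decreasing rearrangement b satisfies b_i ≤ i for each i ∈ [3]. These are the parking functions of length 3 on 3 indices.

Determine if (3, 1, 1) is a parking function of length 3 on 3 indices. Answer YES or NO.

Sorted: b = (1, 1, 3).
  b_1=1 ≤ 1
  b_2=1 ≤ 2
  b_3=3 ≤ 3
All bounds hold ⇒ YES

YES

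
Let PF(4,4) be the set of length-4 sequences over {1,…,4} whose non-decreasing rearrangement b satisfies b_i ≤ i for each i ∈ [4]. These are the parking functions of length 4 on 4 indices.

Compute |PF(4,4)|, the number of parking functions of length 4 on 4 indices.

125

Count = (4−4+1)·(4+1)^(4−1) = 1 · 125 = 125 [KW]
Check (1,2,3,1) → sorted (1,1,2,3): b_i ≤ i ∀i, a PF.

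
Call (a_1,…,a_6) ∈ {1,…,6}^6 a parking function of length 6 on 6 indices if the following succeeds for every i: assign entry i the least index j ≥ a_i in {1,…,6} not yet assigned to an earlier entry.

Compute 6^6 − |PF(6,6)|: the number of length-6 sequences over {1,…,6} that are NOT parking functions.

29849

#PF = (7−6)·7^(6−1) = 1×16807 = 16807
E.g. (5,5,6,3,4,3) → sorted (3,3,4,5,5,6): b_1=3>1, not a PF.
Total 46656; non-PF = 46656−16807 = 29849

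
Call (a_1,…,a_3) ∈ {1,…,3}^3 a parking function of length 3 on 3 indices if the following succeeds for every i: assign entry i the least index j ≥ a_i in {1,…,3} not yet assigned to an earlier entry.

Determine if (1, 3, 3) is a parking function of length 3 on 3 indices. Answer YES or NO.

NO

Rearranged: b = (1, 3, 3).
  b_1=1 ≤ 1
  b_2=3 > 2
  fails at i=2 ⇒ NO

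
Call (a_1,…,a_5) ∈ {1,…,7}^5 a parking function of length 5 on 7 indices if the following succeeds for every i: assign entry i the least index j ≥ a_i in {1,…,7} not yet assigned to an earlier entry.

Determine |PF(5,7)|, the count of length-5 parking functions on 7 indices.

#PF = 3·8^4 = 3×4096 = 12288
Check (1,1,1,2,6) → sorted (1,1,1,2,6): b_i ≤ 2+i ∀i, a PF.

12288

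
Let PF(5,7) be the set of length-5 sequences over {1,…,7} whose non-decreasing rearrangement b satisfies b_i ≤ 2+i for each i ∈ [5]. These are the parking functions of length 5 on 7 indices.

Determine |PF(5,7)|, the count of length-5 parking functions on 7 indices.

12288

|PF(5,7)| = (7−5+1)·(7+1)^(5−1) = 3×4096 = 12288 (Konheim–Weiss)
Example (5,4,4,1,7) → sorted (1,4,4,5,7): b_i ≤ 2+i ∀i, a PF.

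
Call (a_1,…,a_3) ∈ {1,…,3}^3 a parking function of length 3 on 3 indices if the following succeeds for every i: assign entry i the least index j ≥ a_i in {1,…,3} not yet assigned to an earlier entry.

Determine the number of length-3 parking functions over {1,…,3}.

#PF = (3−3+1)·(3+1)^(3−1) = 1×16 = 16 (Pollak)
One tuple (2,1,2) → sorted (1,2,2): b_i ≤ i ∀i, a PF.

16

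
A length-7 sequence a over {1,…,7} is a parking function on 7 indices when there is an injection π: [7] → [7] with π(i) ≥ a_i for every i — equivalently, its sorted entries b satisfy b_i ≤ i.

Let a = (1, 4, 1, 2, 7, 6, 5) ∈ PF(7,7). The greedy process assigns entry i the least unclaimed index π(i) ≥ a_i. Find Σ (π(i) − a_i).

Σπ = 28 ({1..7} each once); Σa = 1+4+1+2+7+6+5 = 26; disp = 28−26 = 2.

2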